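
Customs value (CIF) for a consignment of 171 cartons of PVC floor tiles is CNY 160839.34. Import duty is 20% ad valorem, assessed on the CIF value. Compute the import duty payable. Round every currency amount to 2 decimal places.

Import duty = 160839.34 × 20% = 32167.87

Import duty: CNY 32167.87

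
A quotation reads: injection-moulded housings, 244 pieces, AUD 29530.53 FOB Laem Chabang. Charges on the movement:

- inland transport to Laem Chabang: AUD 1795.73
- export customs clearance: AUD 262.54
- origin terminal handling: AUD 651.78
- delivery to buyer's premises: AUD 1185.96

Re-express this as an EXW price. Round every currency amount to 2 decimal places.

EXW price: AUD 26820.48

Not relevant to the conversion: delivery — on the buyer under both terms; not part of either seller's price.
From FOB to EXW, the seller no longer bears: inland to port, export clearance, origin terminal.
EXW price = 29530.53 − 1795.73 − 262.54 − 651.78 = 26820.48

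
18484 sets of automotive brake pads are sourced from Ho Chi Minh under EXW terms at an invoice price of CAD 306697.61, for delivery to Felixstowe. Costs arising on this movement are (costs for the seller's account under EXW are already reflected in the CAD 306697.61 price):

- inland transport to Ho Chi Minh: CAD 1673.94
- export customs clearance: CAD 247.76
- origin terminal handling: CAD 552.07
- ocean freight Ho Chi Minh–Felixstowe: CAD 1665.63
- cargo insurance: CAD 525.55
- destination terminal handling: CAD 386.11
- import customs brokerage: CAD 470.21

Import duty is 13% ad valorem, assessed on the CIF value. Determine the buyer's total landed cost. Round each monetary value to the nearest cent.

EXW: the seller makes goods available at their premises; the buyer bears all onward costs.
CIF value = EXW price + inland to port + export clearance + origin terminal + freight + insurance = 306697.61 + 1673.94 + 247.76 + 552.07 + 1665.63 + 525.55 = 311362.56
Import duty = 311362.56 × 13% = 40477.13
Buyer bears: inland to port 1673.94 + export clearance 247.76 + origin terminal 552.07 + freight 1665.63 + insurance 525.55 + destination terminal 386.11 + brokerage 470.21 + duty 40477.13 = 45998.40
Landed cost = invoice 306697.61 + 45998.40 = 352696.01

Total landed cost: CAD 352696.01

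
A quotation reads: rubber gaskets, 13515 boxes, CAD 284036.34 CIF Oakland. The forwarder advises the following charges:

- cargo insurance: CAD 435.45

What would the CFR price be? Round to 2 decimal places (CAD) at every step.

From CIF to CFR, the seller no longer bears: insurance.
CFR price = 284036.34 − 435.45 = 283600.89

CFR price: CAD 283600.89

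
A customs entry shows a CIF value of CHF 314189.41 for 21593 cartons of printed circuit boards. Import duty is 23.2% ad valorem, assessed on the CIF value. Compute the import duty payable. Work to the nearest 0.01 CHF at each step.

Import duty = 314189.41 × 23.2% = 72891.94

Import duty: CHF 72891.94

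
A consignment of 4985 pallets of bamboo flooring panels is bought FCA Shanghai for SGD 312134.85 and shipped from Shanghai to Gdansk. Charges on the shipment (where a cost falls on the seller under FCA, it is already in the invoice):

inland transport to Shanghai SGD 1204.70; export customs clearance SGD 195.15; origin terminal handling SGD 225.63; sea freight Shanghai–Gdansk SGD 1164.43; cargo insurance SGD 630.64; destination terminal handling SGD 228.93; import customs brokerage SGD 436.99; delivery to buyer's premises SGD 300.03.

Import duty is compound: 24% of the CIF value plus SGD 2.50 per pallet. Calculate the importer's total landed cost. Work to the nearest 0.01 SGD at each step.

FCA: the seller delivers export-cleared goods to the carrier; the buyer bears costs from that point.
Already in the invoice (seller's account under FCA): inland to port, export clearance — exclude.
CIF value = FCA price + origin terminal + freight + insurance = 312134.85 + 225.63 + 1164.43 + 630.64 = 314155.55
Ad valorem component: 314155.55 × 24% = 75397.33
Specific component: 4985 × 2.50 = 12462.50
Import duty = 75397.33 + 12462.50 = 87859.83
Buyer bears: origin terminal 225.63 + freight 1164.43 + insurance 630.64 + destination terminal 228.93 + brokerage 436.99 + delivery 300.03 + duty 87859.83 = 90846.48
Landed cost = invoice 312134.85 + 90846.48 = 402981.33

Total landed cost: SGD 402981.33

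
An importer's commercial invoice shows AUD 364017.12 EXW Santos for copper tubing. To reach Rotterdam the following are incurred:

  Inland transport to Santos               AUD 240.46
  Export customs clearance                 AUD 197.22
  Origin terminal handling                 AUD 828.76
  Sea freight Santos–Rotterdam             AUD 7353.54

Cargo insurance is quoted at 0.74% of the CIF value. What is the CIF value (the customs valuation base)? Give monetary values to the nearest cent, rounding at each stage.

Let C be the CIF value. C = EXW price + pre-shipment costs + freight + 0.74% × C
C − 0.74% × C = 364017.12 + 240.46 + 197.22 + 828.76 + 7353.54
0.9926 × C = 372637.10
C = 372637.10 / 0.9926 = 375415.17
Insurance premium = 0.74% × 375415.17 = 2778.07

CIF value: AUD 375415.17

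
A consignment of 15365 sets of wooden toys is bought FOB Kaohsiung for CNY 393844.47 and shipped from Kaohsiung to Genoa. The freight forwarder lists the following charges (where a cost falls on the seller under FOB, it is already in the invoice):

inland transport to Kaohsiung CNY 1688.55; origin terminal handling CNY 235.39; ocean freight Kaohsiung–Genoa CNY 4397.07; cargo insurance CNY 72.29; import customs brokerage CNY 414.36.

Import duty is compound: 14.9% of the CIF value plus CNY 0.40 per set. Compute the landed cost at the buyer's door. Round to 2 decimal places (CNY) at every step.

Total landed cost: CNY 464222.95

FOB: the seller bears costs until goods are on board at the origin port; the buyer bears freight, insurance and all costs thereafter.
Already in the invoice (seller's account under FOB): inland to port, origin terminal — exclude.
CIF value = FOB price + freight + insurance = 393844.47 + 4397.07 + 72.29 = 398313.83
Ad valorem component: 398313.83 × 14.9% = 59348.76
Specific component: 15365 × 0.40 = 6146.00
Import duty = 59348.76 + 6146.00 = 65494.76
Buyer bears: freight 4397.07 + insurance 72.29 + brokerage 414.36 + duty 65494.76 = 70378.48
Landed cost = invoice 393844.47 + 70378.48 = 464222.95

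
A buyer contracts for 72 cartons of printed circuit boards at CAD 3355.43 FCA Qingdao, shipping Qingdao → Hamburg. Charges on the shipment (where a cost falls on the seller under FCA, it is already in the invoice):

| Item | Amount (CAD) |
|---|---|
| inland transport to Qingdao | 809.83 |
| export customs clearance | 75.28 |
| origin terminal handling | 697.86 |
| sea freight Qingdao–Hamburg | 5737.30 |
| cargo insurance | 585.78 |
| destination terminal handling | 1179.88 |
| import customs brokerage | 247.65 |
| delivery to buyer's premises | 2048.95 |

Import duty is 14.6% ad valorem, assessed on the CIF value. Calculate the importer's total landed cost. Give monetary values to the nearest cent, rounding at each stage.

FCA: the seller delivers export-cleared goods to the carrier; the buyer bears costs from that point.
Already in the invoice (seller's account under FCA): inland to port, export clearance — exclude.
CIF value = FCA price + origin terminal + freight + insurance = 3355.43 + 697.86 + 5737.30 + 585.78 = 10376.37
Import duty = 10376.37 × 14.6% = 1514.95
Buyer bears: origin terminal 697.86 + freight 5737.30 + insurance 585.78 + destination terminal 1179.88 + brokerage 247.65 + delivery 2048.95 + duty 1514.95 = 12012.37
Landed cost = invoice 3355.43 + 12012.37 = 15367.80

Total landed cost: CAD 15367.80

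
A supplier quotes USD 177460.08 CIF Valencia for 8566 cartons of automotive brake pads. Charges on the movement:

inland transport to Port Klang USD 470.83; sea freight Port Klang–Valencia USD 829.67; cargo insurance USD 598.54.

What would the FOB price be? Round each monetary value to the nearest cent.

Not relevant to the conversion: inland to port — on the seller under both CIF and FOB; already in the CIF price and stays in the FOB price.
From CIF to FOB, the seller no longer bears: freight, insurance.
FOB price = 177460.08 − 829.67 − 598.54 = 176031.87

FOB price: USD 176031.87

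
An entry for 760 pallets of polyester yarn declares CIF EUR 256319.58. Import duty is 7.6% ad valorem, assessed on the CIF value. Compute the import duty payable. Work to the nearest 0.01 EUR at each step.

Import duty: EUR 19480.29

Import duty = 256319.58 × 7.6% = 19480.29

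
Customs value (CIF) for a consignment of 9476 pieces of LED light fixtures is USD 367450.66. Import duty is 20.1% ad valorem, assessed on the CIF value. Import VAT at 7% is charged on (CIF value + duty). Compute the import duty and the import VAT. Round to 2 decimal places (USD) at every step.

Import duty = 367450.66 × 20.1% = 73857.58
VAT base = CIF + duty = 367450.66 + 73857.58 = 441308.24
Import VAT = 441308.24 × 7% = 30891.58

Import duty: USD 73857.58; import VAT: USD 30891.58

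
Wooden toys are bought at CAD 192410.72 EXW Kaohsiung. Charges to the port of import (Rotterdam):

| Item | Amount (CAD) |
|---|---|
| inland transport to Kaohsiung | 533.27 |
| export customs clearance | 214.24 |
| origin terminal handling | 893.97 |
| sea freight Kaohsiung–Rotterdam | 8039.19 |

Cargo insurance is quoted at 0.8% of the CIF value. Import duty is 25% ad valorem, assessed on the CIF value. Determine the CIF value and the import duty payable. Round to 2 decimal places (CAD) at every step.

Let C be the CIF value. C = EXW price + pre-shipment costs + freight + 0.8% × C
C − 0.8% × C = 192410.72 + 533.27 + 214.24 + 893.97 + 8039.19
0.992 × C = 202091.39
C = 202091.39 / 0.992 = 203721.16
Insurance premium = 0.8% × 203721.16 = 1629.77
Import duty = 203721.16 × 25% = 50930.29

CIF value: CAD 203721.16; import duty: CAD 50930.29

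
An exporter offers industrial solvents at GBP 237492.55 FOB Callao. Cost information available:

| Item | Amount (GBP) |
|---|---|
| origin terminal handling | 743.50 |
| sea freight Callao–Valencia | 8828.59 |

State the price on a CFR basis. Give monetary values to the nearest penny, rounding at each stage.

Not relevant to the conversion: origin terminal — on the seller under both FOB and CFR; already in the FOB price and stays in the CFR price.
From FOB to CFR, the seller additionally bears: freight.
CFR price = 237492.55 + 8828.59 = 246321.14

CFR price: GBP 246321.14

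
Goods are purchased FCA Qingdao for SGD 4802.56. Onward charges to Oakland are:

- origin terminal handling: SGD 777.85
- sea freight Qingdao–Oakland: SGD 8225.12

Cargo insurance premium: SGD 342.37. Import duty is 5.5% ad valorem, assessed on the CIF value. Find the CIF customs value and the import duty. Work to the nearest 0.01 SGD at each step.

CIF = FCA price + pre-shipment costs + freight + insurance
CIF = 4802.56 + 777.85 + 8225.12 + 342.37 = 14147.90
Import duty = 14147.90 × 5.5% = 778.13

CIF value: SGD 14147.90; import duty: SGD 778.13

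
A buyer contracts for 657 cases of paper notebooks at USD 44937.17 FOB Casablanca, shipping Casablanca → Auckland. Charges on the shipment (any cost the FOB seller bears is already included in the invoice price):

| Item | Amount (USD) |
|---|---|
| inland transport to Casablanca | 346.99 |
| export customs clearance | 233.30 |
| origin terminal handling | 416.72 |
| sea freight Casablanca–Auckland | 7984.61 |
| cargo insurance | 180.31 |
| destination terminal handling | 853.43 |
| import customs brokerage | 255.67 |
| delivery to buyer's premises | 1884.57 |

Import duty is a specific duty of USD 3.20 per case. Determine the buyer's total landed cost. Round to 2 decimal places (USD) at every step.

FOB: the seller bears costs until goods are on board at the origin port; the buyer bears freight, insurance and all costs thereafter.
Already in the invoice (seller's account under FOB): inland to port, export clearance, origin terminal — exclude.
CIF value = FOB price + freight + insurance = 44937.17 + 7984.61 + 180.31 = 53102.09
Import duty = 657 × 3.20 = 2102.40
Buyer bears: freight 7984.61 + insurance 180.31 + destination terminal 853.43 + brokerage 255.67 + delivery 1884.57 + duty 2102.40 = 13260.99
Landed cost = invoice 44937.17 + 13260.99 = 58198.16

Total landed cost: USD 58198.16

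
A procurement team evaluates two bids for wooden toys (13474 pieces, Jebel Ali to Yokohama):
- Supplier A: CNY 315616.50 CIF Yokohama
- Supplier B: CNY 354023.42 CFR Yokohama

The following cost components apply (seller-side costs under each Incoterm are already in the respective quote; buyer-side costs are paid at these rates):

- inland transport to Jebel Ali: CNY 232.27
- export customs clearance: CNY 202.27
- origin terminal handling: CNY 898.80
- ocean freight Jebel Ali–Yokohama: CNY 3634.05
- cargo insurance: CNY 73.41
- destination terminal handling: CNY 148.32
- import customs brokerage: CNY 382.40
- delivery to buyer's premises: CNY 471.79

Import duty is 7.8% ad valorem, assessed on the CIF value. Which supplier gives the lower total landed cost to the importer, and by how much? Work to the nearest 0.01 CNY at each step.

Supplier A is cheaper by CNY 41481.79

Supplier A (CIF):
The CIF price already equals the CIF value: 315616.50
Import duty = 315616.50 × 7.8% = 24618.09
Buyer bears (A): 148.32 + 382.40 + 471.79 = 1002.51
Landed cost (A) = invoice 315616.50 + 1002.51 + duty 24618.09 = 341237.10
Supplier B (CFR):
CIF value = CFR price + insurance = 354023.42 + 73.41 = 354096.83
Import duty = 354096.83 × 7.8% = 27619.55
Buyer bears (B): 73.41 + 148.32 + 382.40 + 471.79 = 1075.92
Landed cost (B) = invoice 354023.42 + 1075.92 + duty 27619.55 = 382718.89
Difference = |341237.10 − 382718.89| = 41481.79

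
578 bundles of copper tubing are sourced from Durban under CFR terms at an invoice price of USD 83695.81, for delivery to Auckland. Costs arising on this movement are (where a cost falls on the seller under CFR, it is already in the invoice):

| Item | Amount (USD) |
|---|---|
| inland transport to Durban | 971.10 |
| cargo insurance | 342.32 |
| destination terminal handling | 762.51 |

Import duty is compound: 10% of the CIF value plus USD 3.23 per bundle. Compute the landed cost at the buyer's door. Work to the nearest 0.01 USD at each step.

CFR: the seller pays costs through ocean freight to the destination port, but not insurance.
Already in the invoice (seller's account under CFR): inland to port — exclude.
CIF value = CFR price + insurance = 83695.81 + 342.32 = 84038.13
Ad valorem component: 84038.13 × 10% = 8403.81
Specific component: 578 × 3.23 = 1866.94
Import duty = 8403.81 + 1866.94 = 10270.75
Buyer bears: insurance 342.32 + destination terminal 762.51 + duty 10270.75 = 11375.58
Landed cost = invoice 83695.81 + 11375.58 = 95071.39

Total landed cost: USD 95071.39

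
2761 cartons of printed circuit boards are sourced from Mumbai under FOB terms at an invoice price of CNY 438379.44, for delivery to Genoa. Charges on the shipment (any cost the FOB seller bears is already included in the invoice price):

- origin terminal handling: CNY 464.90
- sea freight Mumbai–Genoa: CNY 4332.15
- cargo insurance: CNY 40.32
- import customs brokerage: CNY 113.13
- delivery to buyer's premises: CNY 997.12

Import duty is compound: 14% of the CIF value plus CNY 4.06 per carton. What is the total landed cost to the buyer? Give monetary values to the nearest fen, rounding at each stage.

FOB: the seller bears costs until goods are on board at the origin port; the buyer bears freight, insurance and all costs thereafter.
Already in the invoice (seller's account under FOB): origin terminal — exclude.
CIF value = FOB price + freight + insurance = 438379.44 + 4332.15 + 40.32 = 442751.91
Ad valorem component: 442751.91 × 14% = 61985.27
Specific component: 2761 × 4.06 = 11209.66
Import duty = 61985.27 + 11209.66 = 73194.93
Buyer bears: freight 4332.15 + insurance 40.32 + brokerage 113.13 + delivery 997.12 + duty 73194.93 = 78677.65
Landed cost = invoice 438379.44 + 78677.65 = 517057.09

Total landed cost: CNY 517057.09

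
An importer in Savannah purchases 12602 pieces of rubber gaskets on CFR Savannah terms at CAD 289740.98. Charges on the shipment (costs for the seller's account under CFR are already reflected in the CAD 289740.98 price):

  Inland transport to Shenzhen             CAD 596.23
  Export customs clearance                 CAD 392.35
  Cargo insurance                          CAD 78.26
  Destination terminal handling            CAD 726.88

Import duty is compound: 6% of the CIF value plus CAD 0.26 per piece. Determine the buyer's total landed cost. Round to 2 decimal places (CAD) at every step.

Total landed cost: CAD 311211.79

CFR: the seller pays costs through ocean freight to the destination port, but not insurance.
Already in the invoice (seller's account under CFR): inland to port, export clearance — exclude.
CIF value = CFR price + insurance = 289740.98 + 78.26 = 289819.24
Ad valorem component: 289819.24 × 6% = 17389.15
Specific component: 12602 × 0.26 = 3276.52
Import duty = 17389.15 + 3276.52 = 20665.67
Buyer bears: insurance 78.26 + destination terminal 726.88 + duty 20665.67 = 21470.81
Landed cost = invoice 289740.98 + 21470.81 = 311211.79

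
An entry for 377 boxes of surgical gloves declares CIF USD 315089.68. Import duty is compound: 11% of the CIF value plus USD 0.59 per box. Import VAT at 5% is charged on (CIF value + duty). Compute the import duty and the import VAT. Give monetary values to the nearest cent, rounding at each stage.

Ad valorem component: 315089.68 × 11% = 34659.86
Specific component: 377 × 0.59 = 222.43
Import duty = 34659.86 + 222.43 = 34882.29
VAT base = CIF + duty = 315089.68 + 34882.29 = 349971.97
Import VAT = 349971.97 × 5% = 17498.60

Import duty: USD 34882.29; import VAT: USD 17498.60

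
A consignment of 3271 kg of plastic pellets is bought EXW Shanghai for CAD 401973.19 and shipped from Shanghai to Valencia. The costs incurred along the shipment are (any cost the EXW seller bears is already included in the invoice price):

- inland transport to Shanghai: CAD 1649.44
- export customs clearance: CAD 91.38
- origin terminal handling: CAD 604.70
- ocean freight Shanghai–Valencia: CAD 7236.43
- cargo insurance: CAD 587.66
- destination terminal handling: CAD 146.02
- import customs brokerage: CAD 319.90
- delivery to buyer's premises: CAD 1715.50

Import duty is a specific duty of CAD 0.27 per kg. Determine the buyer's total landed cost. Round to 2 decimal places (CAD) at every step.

Total landed cost: CAD 415207.39

EXW: the seller makes goods available at their premises; the buyer bears all onward costs.
CIF value = EXW price + inland to port + export clearance + origin terminal + freight + insurance = 401973.19 + 1649.44 + 91.38 + 604.70 + 7236.43 + 587.66 = 412142.80
Import duty = 3271 × 0.27 = 883.17
Buyer bears: inland to port 1649.44 + export clearance 91.38 + origin terminal 604.70 + freight 7236.43 + insurance 587.66 + destination terminal 146.02 + brokerage 319.90 + delivery 1715.50 + duty 883.17 = 13234.20
Landed cost = invoice 401973.19 + 13234.20 = 415207.39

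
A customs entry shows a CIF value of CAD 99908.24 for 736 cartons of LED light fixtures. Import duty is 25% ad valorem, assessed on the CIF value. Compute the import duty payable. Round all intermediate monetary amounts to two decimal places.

Import duty: CAD 24977.06

Import duty = 99908.24 × 25% = 24977.06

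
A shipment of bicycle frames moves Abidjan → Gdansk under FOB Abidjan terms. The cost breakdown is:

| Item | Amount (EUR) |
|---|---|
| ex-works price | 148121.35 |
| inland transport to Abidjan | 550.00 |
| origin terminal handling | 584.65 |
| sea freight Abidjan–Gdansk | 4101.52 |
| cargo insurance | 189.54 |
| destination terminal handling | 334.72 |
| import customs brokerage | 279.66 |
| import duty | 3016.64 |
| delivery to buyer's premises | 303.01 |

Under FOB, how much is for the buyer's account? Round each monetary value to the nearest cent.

Buyer's account: EUR 8225.09

FOB: the seller bears costs until goods are on board at the origin port; the buyer bears freight, insurance and all costs thereafter.
Seller's account: goods 148121.35 + inland to port 550.00 + origin terminal 584.65 = 149256.00
Buyer's account: freight 4101.52 + insurance 189.54 + destination terminal 334.72 + brokerage 279.66 + duty 3016.64 + delivery 303.01 = 8225.09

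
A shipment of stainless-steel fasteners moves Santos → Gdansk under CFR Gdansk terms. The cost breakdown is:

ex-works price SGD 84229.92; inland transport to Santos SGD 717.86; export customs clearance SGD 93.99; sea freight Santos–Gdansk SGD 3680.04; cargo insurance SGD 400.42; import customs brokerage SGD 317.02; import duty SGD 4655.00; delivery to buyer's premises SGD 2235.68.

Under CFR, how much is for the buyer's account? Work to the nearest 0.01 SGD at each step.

Buyer's account: SGD 7608.12

CFR: the seller pays costs through ocean freight to the destination port, but not insurance.
Seller's account: goods 84229.92 + inland to port 717.86 + export clearance 93.99 + freight 3680.04 = 88721.81
Buyer's account: insurance 400.42 + brokerage 317.02 + duty 4655.00 + delivery 2235.68 = 7608.12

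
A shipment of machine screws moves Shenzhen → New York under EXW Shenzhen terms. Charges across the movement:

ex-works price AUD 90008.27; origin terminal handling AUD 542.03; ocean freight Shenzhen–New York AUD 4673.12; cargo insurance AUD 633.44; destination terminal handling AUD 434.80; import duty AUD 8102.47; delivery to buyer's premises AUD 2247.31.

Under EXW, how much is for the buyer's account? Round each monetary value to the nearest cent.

Buyer's account: AUD 16633.17

EXW: the seller makes goods available at their premises; the buyer bears all onward costs.
Seller's account: goods 90008.27 = 90008.27
Buyer's account: origin terminal 542.03 + freight 4673.12 + insurance 633.44 + destination terminal 434.80 + duty 8102.47 + delivery 2247.31 = 16633.17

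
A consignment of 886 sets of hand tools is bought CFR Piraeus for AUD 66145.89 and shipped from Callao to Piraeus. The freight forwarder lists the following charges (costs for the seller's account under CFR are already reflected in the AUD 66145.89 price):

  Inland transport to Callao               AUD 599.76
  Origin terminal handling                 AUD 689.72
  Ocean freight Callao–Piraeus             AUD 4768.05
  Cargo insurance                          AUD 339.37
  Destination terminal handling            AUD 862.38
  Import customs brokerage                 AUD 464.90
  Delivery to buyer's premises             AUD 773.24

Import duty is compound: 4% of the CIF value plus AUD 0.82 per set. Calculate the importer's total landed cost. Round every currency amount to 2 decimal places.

Total landed cost: AUD 71971.71

CFR: the seller pays costs through ocean freight to the destination port, but not insurance.
Already in the invoice (seller's account under CFR): inland to port, origin terminal, freight — exclude.
CIF value = CFR price + insurance = 66145.89 + 339.37 = 66485.26
Ad valorem component: 66485.26 × 4% = 2659.41
Specific component: 886 × 0.82 = 726.52
Import duty = 2659.41 + 726.52 = 3385.93
Buyer bears: insurance 339.37 + destination terminal 862.38 + brokerage 464.90 + delivery 773.24 + duty 3385.93 = 5825.82
Landed cost = invoice 66145.89 + 5825.82 = 71971.71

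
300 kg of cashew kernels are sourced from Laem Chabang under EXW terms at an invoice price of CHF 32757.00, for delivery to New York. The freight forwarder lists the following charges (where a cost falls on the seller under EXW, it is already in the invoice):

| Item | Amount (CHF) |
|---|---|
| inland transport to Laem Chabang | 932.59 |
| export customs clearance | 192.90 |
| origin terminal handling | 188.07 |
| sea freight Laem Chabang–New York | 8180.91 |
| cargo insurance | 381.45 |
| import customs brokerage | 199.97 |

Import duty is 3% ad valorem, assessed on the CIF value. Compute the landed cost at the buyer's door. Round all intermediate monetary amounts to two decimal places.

EXW: the seller makes goods available at their premises; the buyer bears all onward costs.
CIF value = EXW price + inland to port + export clearance + origin terminal + freight + insurance = 32757.00 + 932.59 + 192.90 + 188.07 + 8180.91 + 381.45 = 42632.92
Import duty = 42632.92 × 3% = 1278.99
Buyer bears: inland to port 932.59 + export clearance 192.90 + origin terminal 188.07 + freight 8180.91 + insurance 381.45 + brokerage 199.97 + duty 1278.99 = 11354.88
Landed cost = invoice 32757.00 + 11354.88 = 44111.88

Total landed cost: CHF 44111.88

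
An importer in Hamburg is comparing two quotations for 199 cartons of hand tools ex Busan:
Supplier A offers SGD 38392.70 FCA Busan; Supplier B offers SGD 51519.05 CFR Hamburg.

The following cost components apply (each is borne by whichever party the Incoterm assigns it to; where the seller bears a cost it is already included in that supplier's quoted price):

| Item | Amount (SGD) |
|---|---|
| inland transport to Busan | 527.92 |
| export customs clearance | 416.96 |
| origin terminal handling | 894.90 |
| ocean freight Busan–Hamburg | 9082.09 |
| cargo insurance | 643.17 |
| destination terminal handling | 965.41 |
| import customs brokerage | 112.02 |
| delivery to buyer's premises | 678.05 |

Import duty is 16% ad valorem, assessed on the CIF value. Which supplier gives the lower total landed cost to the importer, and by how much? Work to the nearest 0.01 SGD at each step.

Supplier A (FCA):
CIF value = FCA price + origin terminal + freight + insurance = 38392.70 + 894.90 + 9082.09 + 643.17 = 49012.86
Import duty = 49012.86 × 16% = 7842.06
Buyer bears (A): 894.90 + 9082.09 + 643.17 + 965.41 + 112.02 + 678.05 = 12375.64
Landed cost (A) = invoice 38392.70 + 12375.64 + duty 7842.06 = 58610.40
Supplier B (CFR):
CIF value = CFR price + insurance = 51519.05 + 643.17 = 52162.22
Import duty = 52162.22 × 16% = 8345.96
Buyer bears (B): 643.17 + 965.41 + 112.02 + 678.05 = 2398.65
Landed cost (B) = invoice 51519.05 + 2398.65 + duty 8345.96 = 62263.66
Difference = |58610.40 − 62263.66| = 3653.26

Supplier A is cheaper by SGD 3653.26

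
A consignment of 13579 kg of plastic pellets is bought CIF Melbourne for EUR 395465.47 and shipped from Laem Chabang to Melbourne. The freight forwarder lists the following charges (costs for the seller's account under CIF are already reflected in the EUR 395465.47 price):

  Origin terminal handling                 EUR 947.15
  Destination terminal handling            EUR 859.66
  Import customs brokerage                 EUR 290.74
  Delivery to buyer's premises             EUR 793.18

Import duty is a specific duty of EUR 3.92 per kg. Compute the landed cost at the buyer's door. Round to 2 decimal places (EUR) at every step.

Total landed cost: EUR 450638.73

CIF: the seller pays costs through ocean freight and marine insurance to the destination port.
Already in the invoice (seller's account under CIF): origin terminal — exclude.
The CIF price already equals the CIF value: 395465.47
Import duty = 13579 × 3.92 = 53229.68
Buyer bears: destination terminal 859.66 + brokerage 290.74 + delivery 793.18 + duty 53229.68 = 55173.26
Landed cost = invoice 395465.47 + 55173.26 = 450638.73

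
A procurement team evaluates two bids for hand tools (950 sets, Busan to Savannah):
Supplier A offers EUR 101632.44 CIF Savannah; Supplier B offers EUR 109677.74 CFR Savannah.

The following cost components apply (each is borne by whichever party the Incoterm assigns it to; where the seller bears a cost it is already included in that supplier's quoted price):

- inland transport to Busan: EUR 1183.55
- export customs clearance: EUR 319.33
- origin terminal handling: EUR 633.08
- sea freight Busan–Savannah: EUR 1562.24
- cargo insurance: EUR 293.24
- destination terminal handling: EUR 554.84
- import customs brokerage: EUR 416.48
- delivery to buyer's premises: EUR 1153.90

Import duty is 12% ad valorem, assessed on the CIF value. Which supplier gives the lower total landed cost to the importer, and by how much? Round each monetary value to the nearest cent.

Supplier A (CIF):
The CIF price already equals the CIF value: 101632.44
Import duty = 101632.44 × 12% = 12195.89
Buyer bears (A): 554.84 + 416.48 + 1153.90 = 2125.22
Landed cost (A) = invoice 101632.44 + 2125.22 + duty 12195.89 = 115953.55
Supplier B (CFR):
CIF value = CFR price + insurance = 109677.74 + 293.24 = 109970.98
Import duty = 109970.98 × 12% = 13196.52
Buyer bears (B): 293.24 + 554.84 + 416.48 + 1153.90 = 2418.46
Landed cost (B) = invoice 109677.74 + 2418.46 + duty 13196.52 = 125292.72
Difference = |115953.55 − 125292.72| = 9339.17

Supplier A is cheaper by EUR 9339.17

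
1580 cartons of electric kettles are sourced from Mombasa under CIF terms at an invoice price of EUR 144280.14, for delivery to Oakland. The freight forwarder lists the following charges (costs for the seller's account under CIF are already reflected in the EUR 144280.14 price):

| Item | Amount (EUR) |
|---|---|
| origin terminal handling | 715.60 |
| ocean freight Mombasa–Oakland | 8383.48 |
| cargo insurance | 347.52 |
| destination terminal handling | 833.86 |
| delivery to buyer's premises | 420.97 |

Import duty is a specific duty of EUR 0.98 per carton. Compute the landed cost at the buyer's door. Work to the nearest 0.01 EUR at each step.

Total landed cost: EUR 147083.37

CIF: the seller pays costs through ocean freight and marine insurance to the destination port.
Already in the invoice (seller's account under CIF): origin terminal, freight, insurance — exclude.
The CIF price already equals the CIF value: 144280.14
Import duty = 1580 × 0.98 = 1548.40
Buyer bears: destination terminal 833.86 + delivery 420.97 + duty 1548.40 = 2803.23
Landed cost = invoice 144280.14 + 2803.23 = 147083.37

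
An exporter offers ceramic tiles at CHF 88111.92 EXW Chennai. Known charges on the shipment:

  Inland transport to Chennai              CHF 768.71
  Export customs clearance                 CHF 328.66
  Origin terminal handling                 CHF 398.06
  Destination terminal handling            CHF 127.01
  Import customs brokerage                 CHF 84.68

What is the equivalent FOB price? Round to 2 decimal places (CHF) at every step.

FOB price: CHF 89607.35

Not relevant to the conversion: destination terminal, brokerage — on the buyer under both terms; not part of either seller's price.
From EXW to FOB, the seller additionally bears: inland to port, export clearance, origin terminal.
FOB price = 88111.92 + 768.71 + 328.66 + 398.06 = 89607.35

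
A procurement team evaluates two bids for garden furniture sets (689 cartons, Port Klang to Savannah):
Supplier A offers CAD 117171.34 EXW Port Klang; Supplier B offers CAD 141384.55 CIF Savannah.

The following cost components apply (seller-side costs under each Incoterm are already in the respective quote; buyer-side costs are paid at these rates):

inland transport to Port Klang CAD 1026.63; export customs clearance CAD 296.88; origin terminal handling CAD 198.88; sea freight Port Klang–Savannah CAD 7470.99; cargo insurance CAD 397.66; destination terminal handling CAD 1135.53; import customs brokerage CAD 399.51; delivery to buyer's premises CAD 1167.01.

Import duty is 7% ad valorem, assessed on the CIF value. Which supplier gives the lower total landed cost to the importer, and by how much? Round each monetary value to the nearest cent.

Supplier A is cheaper by CAD 15859.72

Supplier A (EXW):
CIF value = EXW price + inland to port + export clearance + origin terminal + freight + insurance = 117171.34 + 1026.63 + 296.88 + 198.88 + 7470.99 + 397.66 = 126562.38
Import duty = 126562.38 × 7% = 8859.37
Buyer bears (A): 1026.63 + 296.88 + 198.88 + 7470.99 + 397.66 + 1135.53 + 399.51 + 1167.01 = 12093.09
Landed cost (A) = invoice 117171.34 + 12093.09 + duty 8859.37 = 138123.80
Supplier B (CIF):
The CIF price already equals the CIF value: 141384.55
Import duty = 141384.55 × 7% = 9896.92
Buyer bears (B): 1135.53 + 399.51 + 1167.01 = 2702.05
Landed cost (B) = invoice 141384.55 + 2702.05 + duty 9896.92 = 153983.52
Difference = |138123.80 − 153983.52| = 15859.72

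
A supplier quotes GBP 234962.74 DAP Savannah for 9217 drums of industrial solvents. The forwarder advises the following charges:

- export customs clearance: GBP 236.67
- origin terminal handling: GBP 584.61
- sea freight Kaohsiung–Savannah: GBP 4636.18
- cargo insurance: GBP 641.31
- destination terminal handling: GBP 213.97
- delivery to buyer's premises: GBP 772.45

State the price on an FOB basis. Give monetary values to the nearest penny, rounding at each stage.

Not relevant to the conversion: export clearance, origin terminal — on the seller under both DAP and FOB; already in the DAP price and stays in the FOB price.
From DAP to FOB, the seller no longer bears: freight, insurance, destination terminal, delivery.
FOB price = 234962.74 − 4636.18 − 641.31 − 213.97 − 772.45 = 228698.83

FOB price: GBP 228698.83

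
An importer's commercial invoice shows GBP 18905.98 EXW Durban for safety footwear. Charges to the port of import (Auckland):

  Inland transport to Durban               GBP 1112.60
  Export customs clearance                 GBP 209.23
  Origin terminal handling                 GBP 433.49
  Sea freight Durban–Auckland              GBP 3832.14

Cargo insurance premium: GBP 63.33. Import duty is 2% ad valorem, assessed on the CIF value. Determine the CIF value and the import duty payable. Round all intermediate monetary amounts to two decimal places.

CIF value: GBP 24556.77; import duty: GBP 491.14

CIF = EXW price + pre-shipment costs + freight + insurance
CIF = 18905.98 + 1112.60 + 209.23 + 433.49 + 3832.14 + 63.33 = 24556.77
Import duty = 24556.77 × 2% = 491.14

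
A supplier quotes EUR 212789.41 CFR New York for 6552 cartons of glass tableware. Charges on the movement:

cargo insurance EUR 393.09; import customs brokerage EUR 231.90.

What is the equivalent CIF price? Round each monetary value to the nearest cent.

CIF price: EUR 213182.50

Not relevant to the conversion: brokerage — on the buyer under both terms; not part of either seller's price.
From CFR to CIF, the seller additionally bears: insurance.
CIF price = 212789.41 + 393.09 = 213182.50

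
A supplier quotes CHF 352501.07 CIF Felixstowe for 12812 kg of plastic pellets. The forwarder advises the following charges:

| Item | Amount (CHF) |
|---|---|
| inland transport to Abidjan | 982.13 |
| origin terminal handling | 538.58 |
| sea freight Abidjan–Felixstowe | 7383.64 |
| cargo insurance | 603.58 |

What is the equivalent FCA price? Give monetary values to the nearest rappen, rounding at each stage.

Not relevant to the conversion: inland to port — on the seller under both CIF and FCA; already in the CIF price and stays in the FCA price.
From CIF to FCA, the seller no longer bears: origin terminal, freight, insurance.
FCA price = 352501.07 − 538.58 − 7383.64 − 603.58 = 343975.27

FCA price: CHF 343975.27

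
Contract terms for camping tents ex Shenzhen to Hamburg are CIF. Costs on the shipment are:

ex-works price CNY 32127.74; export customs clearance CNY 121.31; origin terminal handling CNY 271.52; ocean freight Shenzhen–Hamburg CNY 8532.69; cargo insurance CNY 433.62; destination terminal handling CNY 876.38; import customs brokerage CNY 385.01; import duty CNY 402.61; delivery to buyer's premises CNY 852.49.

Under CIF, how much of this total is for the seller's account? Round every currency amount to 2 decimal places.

CIF: the seller pays costs through ocean freight and marine insurance to the destination port.
Seller's account: goods 32127.74 + export clearance 121.31 + origin terminal 271.52 + freight 8532.69 + insurance 433.62 = 41486.88
Buyer's account: destination terminal 876.38 + brokerage 385.01 + duty 402.61 + delivery 852.49 = 2516.49

Seller's account: CNY 41486.88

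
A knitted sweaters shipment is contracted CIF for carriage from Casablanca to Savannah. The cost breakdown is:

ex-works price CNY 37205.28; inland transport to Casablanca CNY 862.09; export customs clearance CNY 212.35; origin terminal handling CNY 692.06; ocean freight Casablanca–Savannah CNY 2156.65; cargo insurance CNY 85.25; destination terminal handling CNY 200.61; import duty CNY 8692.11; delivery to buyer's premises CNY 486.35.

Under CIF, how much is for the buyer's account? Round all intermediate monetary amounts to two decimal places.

Buyer's account: CNY 9379.07

CIF: the seller pays costs through ocean freight and marine insurance to the destination port.
Seller's account: goods 37205.28 + inland to port 862.09 + export clearance 212.35 + origin terminal 692.06 + freight 2156.65 + insurance 85.25 = 41213.68
Buyer's account: destination terminal 200.61 + duty 8692.11 + delivery 486.35 = 9379.07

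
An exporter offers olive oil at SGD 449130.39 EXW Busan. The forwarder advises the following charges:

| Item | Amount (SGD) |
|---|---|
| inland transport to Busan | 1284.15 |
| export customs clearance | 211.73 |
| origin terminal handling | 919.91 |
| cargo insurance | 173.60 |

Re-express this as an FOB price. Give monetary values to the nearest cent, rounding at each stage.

Not relevant to the conversion: insurance — on the buyer under both terms; not part of either seller's price.
From EXW to FOB, the seller additionally bears: inland to port, export clearance, origin terminal.
FOB price = 449130.39 + 1284.15 + 211.73 + 919.91 = 451546.18

FOB price: SGD 451546.18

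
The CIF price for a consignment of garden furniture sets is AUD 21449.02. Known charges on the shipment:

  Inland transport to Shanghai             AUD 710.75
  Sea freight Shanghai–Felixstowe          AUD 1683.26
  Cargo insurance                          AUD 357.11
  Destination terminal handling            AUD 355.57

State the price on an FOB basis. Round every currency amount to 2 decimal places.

FOB price: AUD 19408.65

Not relevant to the conversion: inland to port — on the seller under both CIF and FOB; already in the CIF price and stays in the FOB price. destination terminal — on the buyer under both terms; not part of either seller's price.
From CIF to FOB, the seller no longer bears: freight, insurance.
FOB price = 21449.02 − 1683.26 − 357.11 = 19408.65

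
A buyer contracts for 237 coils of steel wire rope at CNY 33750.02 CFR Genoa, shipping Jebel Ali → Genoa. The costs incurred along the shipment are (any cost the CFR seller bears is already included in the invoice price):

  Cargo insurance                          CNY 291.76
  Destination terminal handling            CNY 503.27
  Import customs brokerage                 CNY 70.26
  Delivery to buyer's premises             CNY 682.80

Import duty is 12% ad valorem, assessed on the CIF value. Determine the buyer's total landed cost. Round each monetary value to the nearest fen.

Total landed cost: CNY 39383.12

CFR: the seller pays costs through ocean freight to the destination port, but not insurance.
CIF value = CFR price + insurance = 33750.02 + 291.76 = 34041.78
Import duty = 34041.78 × 12% = 4085.01
Buyer bears: insurance 291.76 + destination terminal 503.27 + brokerage 70.26 + delivery 682.80 + duty 4085.01 = 5633.10
Landed cost = invoice 33750.02 + 5633.10 = 39383.12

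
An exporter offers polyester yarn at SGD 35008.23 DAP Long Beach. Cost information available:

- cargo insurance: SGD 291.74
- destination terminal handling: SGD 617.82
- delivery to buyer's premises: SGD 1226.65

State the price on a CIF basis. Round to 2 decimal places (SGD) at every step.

Not relevant to the conversion: insurance — on the seller under both DAP and CIF; already in the DAP price and stays in the CIF price.
From DAP to CIF, the seller no longer bears: destination terminal, delivery.
CIF price = 35008.23 − 617.82 − 1226.65 = 33163.76

CIF price: SGD 33163.76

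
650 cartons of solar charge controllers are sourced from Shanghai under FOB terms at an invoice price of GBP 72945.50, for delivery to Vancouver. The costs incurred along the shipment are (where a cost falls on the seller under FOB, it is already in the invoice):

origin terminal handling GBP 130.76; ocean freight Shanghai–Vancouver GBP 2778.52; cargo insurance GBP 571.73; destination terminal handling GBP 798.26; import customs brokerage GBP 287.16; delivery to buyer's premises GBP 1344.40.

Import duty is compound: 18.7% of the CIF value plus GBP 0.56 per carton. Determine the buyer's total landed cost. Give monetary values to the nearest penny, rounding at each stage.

Total landed cost: GBP 93356.88

FOB: the seller bears costs until goods are on board at the origin port; the buyer bears freight, insurance and all costs thereafter.
Already in the invoice (seller's account under FOB): origin terminal — exclude.
CIF value = FOB price + freight + insurance = 72945.50 + 2778.52 + 571.73 = 76295.75
Ad valorem component: 76295.75 × 18.7% = 14267.31
Specific component: 650 × 0.56 = 364.00
Import duty = 14267.31 + 364.00 = 14631.31
Buyer bears: freight 2778.52 + insurance 571.73 + destination terminal 798.26 + brokerage 287.16 + delivery 1344.40 + duty 14631.31 = 20411.38
Landed cost = invoice 72945.50 + 20411.38 = 93356.88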